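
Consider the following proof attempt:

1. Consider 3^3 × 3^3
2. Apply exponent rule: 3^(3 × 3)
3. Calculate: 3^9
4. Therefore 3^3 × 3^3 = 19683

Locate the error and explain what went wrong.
Step 2: Apply exponent rule: 3^(3 × 3)

Step 2 incorrectly states that a^b × a^c = a^(b×c). The correct rule is a^b × a^c = a^(b+c). The actual value is 3^3 × 3^3 = 3^6 = 729, not 3^9 = 19683.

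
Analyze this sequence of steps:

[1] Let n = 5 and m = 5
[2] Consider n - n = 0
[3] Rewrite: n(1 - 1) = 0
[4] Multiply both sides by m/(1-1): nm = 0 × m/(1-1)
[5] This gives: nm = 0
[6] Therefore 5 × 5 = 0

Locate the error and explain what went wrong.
Step 4: Multiply both sides by m/(1-1): nm = 0 × m/(1-1)

Step 4 multiplies both sides by m/(1-1). However, 1-1 = 0, so this is multiplication by m/0, which is undefined. We cannot multiply by an undefined expression.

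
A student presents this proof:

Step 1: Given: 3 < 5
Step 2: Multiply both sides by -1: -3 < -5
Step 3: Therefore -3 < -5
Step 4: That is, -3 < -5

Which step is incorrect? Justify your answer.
Step 2: Multiply both sides by -1: -3 < -5

Step 2 multiplies both sides by -1 but fails to reverse the inequality sign. When multiplying (or dividing) an inequality by a negative number, the direction must be reversed. Since 3 < 5, we should get -3 > -5, i.e., -3 > -5.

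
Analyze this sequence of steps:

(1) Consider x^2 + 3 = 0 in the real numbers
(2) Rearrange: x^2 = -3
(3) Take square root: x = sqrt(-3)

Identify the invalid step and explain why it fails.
Step 3: Take square root: x = sqrt(-3)

Step 3 takes the square root of -3, which is negative. In the real number system, the square root of a negative number is undefined. The equation x^2 + 3 = 0 has no real solutions. Square roots of negative numbers only exist in the complex numbers.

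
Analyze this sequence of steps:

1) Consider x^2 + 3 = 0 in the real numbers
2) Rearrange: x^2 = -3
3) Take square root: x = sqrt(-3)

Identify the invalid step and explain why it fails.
Step 3: Take square root: x = sqrt(-3)

Step 3 takes the square root of -3, which is negative. In the real number system, the square root of a negative number is undefined. The equation x^2 + 3 = 0 has no real solutions. Square roots of negative numbers only exist in the complex numbers.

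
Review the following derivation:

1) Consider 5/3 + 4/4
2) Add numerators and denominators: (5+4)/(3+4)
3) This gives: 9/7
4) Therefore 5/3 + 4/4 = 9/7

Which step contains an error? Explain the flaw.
Step 2: Add numerators and denominators: (5+4)/(3+4)

Step 2 incorrectly adds fractions by separately adding numerators and denominators. This is wrong. The correct method requires a common denominator: 5/3 + 4/4 = (5×4 + 4×3)/(3×4) = 32/12 = 8/3. The method used gives 9/7, which is different.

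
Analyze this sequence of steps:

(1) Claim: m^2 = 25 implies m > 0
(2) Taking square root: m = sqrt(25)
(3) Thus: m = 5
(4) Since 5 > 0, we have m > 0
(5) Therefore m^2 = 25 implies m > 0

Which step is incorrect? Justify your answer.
Step 2: Taking square root: m = sqrt(25)

Step 2 takes the square root and assumes the positive root only. The equation m^2 = 25 actually has two solutions: m = 5 and m = -5. The proof silently assumes m > 0 without justification, then uses this assumption to conclude m > 0, which is circular. The counterexample m = -5 shows the claim is false.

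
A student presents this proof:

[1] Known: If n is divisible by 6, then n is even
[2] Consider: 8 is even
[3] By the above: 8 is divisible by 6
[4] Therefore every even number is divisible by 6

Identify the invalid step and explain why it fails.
Step 3: By the above: 8 is divisible by 6

Step 3 commits the fallacy of affirming the consequent. The known fact 'divisible by 6 → even' does NOT imply 'even → divisible by 6'. That would be the converse, which is false. For example, 8 is even but 8 ÷ 6 = 1.33, which is not an integer.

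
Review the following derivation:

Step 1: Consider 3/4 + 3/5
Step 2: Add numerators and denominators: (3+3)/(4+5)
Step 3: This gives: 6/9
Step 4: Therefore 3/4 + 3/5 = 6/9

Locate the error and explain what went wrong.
Step 2: Add numerators and denominators: (3+3)/(4+5)

Step 2 incorrectly adds fractions by separately adding numerators and denominators. This is wrong. The correct method requires a common denominator: 3/4 + 3/5 = (3×5 + 3×4)/(4×5) = 27/20 = 27/20. The method used gives 6/9, which is different.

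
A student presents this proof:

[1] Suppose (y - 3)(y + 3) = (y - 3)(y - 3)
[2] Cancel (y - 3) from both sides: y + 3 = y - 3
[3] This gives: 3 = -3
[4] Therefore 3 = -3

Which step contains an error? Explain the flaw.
Step 2: Cancel (y - 3) from both sides: y + 3 = y - 3

Step 2 cancels (y - 3) from both sides. This is only valid if (y - 3) ≠ 0, i.e., y ≠ 3. When y = 3, both sides equal zero regardless of the other factors. The correct approach requires considering y = 3 as a separate case.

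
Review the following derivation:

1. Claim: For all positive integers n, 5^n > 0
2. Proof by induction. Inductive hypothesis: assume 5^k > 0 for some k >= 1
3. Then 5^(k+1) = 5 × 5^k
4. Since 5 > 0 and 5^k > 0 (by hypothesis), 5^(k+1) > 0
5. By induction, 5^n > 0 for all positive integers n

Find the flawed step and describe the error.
Step 5: By induction, 5^n > 0 for all positive integers n

Step 5 concludes the proof by induction, but no base case was ever established. A valid induction proof requires: (1) a base case proving 5^1 > 0, and (2) an inductive step showing IF 5^k > 0 THEN 5^(k+1) > 0. Steps 2-4 correctly establish the inductive step, but without the base case the conclusion in step 5 does not follow.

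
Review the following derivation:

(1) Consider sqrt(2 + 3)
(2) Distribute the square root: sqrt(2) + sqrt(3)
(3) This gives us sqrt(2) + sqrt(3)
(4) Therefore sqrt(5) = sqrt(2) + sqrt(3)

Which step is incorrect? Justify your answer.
Step 2: Distribute the square root: sqrt(2) + sqrt(3)

Step 2 incorrectly 'distributes' the square root over addition. The square root function does not distribute: sqrt(a + b) ≠ sqrt(a) + sqrt(b). In fact, sqrt(2 + 3) = sqrt(5) ≈ 2.2361, while sqrt(2) + sqrt(3) ≈ 3.1463.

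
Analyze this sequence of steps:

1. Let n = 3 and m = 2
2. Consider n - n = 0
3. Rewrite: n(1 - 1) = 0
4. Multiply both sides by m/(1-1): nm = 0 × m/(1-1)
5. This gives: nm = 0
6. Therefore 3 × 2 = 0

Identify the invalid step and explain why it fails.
Step 4: Multiply both sides by m/(1-1): nm = 0 × m/(1-1)

Step 4 multiplies both sides by m/(1-1). However, 1-1 = 0, so this is multiplication by m/0, which is undefined. We cannot multiply by an undefined expression.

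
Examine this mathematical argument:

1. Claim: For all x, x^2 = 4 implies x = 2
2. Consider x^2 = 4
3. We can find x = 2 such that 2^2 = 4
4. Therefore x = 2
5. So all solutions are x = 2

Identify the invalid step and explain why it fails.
Step 4: Therefore x = 2

Step 4 incorrectly concludes that x = 2 is the only solution. The proof shows that x = 2 is A solution (existence), but does not show it is the ONLY solution (uniqueness). In fact, x = -2 is also a solution since (-2)^2 = 4. Finding one solution doesn't prove there are no others.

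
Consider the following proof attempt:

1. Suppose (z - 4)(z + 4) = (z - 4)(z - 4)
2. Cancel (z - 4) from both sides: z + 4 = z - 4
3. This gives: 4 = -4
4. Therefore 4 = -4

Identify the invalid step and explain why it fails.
Step 2: Cancel (z - 4) from both sides: z + 4 = z - 4

Step 2 cancels (z - 4) from both sides. This is only valid if (z - 4) ≠ 0, i.e., z ≠ 4. When z = 4, both sides equal zero regardless of the other factors. The correct approach requires considering z = 4 as a separate case.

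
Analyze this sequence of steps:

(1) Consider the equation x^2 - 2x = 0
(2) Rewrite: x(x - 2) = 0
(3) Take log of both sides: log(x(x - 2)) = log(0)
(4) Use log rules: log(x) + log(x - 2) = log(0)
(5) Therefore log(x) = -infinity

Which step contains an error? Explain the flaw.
Step 3: Take log of both sides: log(x(x - 2)) = log(0)

Step 3 takes the logarithm of both sides, resulting in log(0) on the right side. The logarithm is only defined for positive numbers; log(0) is undefined (approaches negative infinity). This operation is invalid.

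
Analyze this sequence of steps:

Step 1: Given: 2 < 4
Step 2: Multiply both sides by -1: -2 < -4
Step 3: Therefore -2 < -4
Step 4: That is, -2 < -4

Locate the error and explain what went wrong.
Step 2: Multiply both sides by -1: -2 < -4

Step 2 multiplies both sides by -1 but fails to reverse the inequality sign. When multiplying (or dividing) an inequality by a negative number, the direction must be reversed. Since 2 < 4, we should get -2 > -4, i.e., -2 > -4.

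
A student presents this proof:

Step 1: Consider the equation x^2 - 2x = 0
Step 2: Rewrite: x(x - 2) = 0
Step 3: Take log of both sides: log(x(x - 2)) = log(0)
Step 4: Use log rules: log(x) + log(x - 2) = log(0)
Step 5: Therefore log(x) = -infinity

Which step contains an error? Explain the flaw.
Step 3: Take log of both sides: log(x(x - 2)) = log(0)

Step 3 takes the logarithm of both sides, resulting in log(0) on the right side. The logarithm is only defined for positive numbers; log(0) is undefined (approaches negative infinity). This operation is invalid.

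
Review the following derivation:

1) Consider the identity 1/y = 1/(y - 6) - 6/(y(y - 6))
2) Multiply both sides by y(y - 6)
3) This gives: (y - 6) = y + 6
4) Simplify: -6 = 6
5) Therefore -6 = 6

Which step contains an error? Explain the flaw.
Step 3: This gives: (y - 6) = y + 6

Step 3 makes a sign error when clearing denominators. Multiplying -6/(y(y - 6)) by y(y - 6) gives -6, not +6. The correct result is (y - 6) = y - 6, which is trivially true, not (y - 6) = y + 6. (Step 1 is a valid identity: 1/(y - 6) - 6/(y(y - 6)) = (y - 6)/(y(y - 6)) = 1/y.)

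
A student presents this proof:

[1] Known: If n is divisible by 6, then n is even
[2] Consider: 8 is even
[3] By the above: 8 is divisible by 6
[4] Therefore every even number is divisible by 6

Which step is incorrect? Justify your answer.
Step 3: By the above: 8 is divisible by 6

Step 3 commits the fallacy of affirming the consequent. The known fact 'divisible by 6 → even' does NOT imply 'even → divisible by 6'. That would be the converse, which is false. For example, 8 is even but 8 ÷ 6 = 1.33, which is not an integer.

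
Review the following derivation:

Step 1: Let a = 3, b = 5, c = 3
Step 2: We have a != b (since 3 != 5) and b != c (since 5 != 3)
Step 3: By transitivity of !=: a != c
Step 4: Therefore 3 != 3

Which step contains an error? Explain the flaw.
Step 3: By transitivity of !=: a != c

Step 3 incorrectly applies transitivity to the '!=' relation. Transitivity states: if a R b and b R c, then a R c. However, '!=' is not transitive. Counterexample: 3 != 5 and 5 != 3, but 3 = 3 (both equal 3). Transitivity holds for relations like <, <=, =, but not for !=.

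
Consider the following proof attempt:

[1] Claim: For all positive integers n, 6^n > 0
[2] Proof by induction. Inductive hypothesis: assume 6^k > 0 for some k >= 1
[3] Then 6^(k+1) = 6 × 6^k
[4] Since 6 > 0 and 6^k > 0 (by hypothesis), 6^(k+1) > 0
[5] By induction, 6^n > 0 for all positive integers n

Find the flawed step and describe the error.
Step 5: By induction, 6^n > 0 for all positive integers n

Step 5 concludes the proof by induction, but no base case was ever established. A valid induction proof requires: (1) a base case proving 6^1 > 0, and (2) an inductive step showing IF 6^k > 0 THEN 6^(k+1) > 0. Steps 2-4 correctly establish the inductive step, but without the base case the conclusion in step 5 does not follow.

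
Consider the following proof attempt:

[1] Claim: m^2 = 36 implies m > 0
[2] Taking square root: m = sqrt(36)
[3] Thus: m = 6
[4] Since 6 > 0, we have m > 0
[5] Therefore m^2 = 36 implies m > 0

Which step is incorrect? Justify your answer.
Step 2: Taking square root: m = sqrt(36)

Step 2 takes the square root and assumes the positive root only. The equation m^2 = 36 actually has two solutions: m = 6 and m = -6. The proof silently assumes m > 0 without justification, then uses this assumption to conclude m > 0, which is circular. The counterexample m = -6 shows the claim is false.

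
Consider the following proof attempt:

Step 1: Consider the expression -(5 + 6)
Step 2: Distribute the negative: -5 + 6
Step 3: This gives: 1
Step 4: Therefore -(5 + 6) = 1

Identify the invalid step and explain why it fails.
Step 2: Distribute the negative: -5 + 6

Step 2 incorrectly distributes the negative sign. The correct distribution is -(5 + 6) = -5 - 6 = -11. The negative must be applied to both terms, not just the first. The error treats -(5 + 6) as -5 + 6, which equals 1 instead of -11.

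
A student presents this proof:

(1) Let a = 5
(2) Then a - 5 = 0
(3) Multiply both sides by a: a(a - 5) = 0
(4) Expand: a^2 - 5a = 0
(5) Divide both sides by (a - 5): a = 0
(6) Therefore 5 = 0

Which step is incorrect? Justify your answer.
Step 5: Divide both sides by (a - 5): a = 0

Step 5 divides both sides by (a - 5). However, since a = 5, we have (a - 5) = 0. Division by zero is undefined, making this step invalid.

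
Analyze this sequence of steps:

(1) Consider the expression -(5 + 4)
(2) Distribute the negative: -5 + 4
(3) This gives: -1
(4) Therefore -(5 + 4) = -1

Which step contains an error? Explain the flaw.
Step 2: Distribute the negative: -5 + 4

Step 2 incorrectly distributes the negative sign. The correct distribution is -(5 + 4) = -5 - 4 = -9. The negative must be applied to both terms, not just the first. The error treats -(5 + 4) as -5 + 4, which equals -1 instead of -9.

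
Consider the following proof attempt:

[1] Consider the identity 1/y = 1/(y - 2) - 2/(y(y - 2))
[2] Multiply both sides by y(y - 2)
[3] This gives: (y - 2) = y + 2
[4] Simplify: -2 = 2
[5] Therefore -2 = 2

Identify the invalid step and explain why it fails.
Step 3: This gives: (y - 2) = y + 2

Step 3 makes a sign error when clearing denominators. Multiplying -2/(y(y - 2)) by y(y - 2) gives -2, not +2. The correct result is (y - 2) = y - 2, which is trivially true, not (y - 2) = y + 2. (Step 1 is a valid identity: 1/(y - 2) - 2/(y(y - 2)) = (y - 2)/(y(y - 2)) = 1/y.)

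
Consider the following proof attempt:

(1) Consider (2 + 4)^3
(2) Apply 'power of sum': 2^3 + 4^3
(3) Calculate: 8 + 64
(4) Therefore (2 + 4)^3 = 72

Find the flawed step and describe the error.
Step 2: Apply 'power of sum': 2^3 + 4^3

Step 2 incorrectly applies a non-existent rule '(a+b)^n = a^n + b^n'. This is false in general. The correct expansion uses the binomial theorem. The actual value is (2 + 4)^3 = 6^3 = 216, not 72.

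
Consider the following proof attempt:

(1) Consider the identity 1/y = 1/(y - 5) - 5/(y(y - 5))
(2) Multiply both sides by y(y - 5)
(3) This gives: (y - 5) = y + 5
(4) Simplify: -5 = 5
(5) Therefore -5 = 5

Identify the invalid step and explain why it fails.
Step 3: This gives: (y - 5) = y + 5

Step 3 makes a sign error when clearing denominators. Multiplying -5/(y(y - 5)) by y(y - 5) gives -5, not +5. The correct result is (y - 5) = y - 5, which is trivially true, not (y - 5) = y + 5. (Step 1 is a valid identity: 1/(y - 5) - 5/(y(y - 5)) = (y - 5)/(y(y - 5)) = 1/y.)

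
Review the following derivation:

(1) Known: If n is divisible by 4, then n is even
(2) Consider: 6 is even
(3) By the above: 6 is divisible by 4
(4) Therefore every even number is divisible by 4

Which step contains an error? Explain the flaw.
Step 3: By the above: 6 is divisible by 4

Step 3 commits the fallacy of affirming the consequent. The known fact 'divisible by 4 → even' does NOT imply 'even → divisible by 4'. That would be the converse, which is false. For example, 6 is even but 6 ÷ 4 = 1.50, which is not an integer.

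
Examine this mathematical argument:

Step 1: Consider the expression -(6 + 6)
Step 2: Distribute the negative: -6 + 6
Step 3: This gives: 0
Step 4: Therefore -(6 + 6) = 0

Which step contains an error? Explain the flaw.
Step 2: Distribute the negative: -6 + 6

Step 2 incorrectly distributes the negative sign. The correct distribution is -(6 + 6) = -6 - 6 = -12. The negative must be applied to both terms, not just the first. The error treats -(6 + 6) as -6 + 6, which equals 0 instead of -12.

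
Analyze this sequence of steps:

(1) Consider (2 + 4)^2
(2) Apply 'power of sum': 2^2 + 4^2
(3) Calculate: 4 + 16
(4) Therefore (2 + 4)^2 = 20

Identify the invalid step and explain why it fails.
Step 2: Apply 'power of sum': 2^2 + 4^2

Step 2 incorrectly applies a non-existent rule '(a+b)^n = a^n + b^n'. This is false in general. The correct expansion uses the binomial theorem. The actual value is (2 + 4)^2 = 6^2 = 36, not 20.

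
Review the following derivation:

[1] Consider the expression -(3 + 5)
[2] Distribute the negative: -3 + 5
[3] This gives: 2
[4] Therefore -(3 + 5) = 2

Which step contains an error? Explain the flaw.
Step 2: Distribute the negative: -3 + 5

Step 2 incorrectly distributes the negative sign. The correct distribution is -(3 + 5) = -3 - 5 = -8. The negative must be applied to both terms, not just the first. The error treats -(3 + 5) as -3 + 5, which equals 2 instead of -8.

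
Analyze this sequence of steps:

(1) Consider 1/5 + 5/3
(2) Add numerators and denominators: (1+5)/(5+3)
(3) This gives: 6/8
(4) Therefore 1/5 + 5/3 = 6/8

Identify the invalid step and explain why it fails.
Step 2: Add numerators and denominators: (1+5)/(5+3)

Step 2 incorrectly adds fractions by separately adding numerators and denominators. This is wrong. The correct method requires a common denominator: 1/5 + 5/3 = (1×3 + 5×5)/(5×3) = 28/15 = 28/15. The method used gives 6/8, which is different.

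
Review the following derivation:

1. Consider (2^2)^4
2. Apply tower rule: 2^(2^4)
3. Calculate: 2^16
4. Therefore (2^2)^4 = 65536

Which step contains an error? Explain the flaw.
Step 2: Apply tower rule: 2^(2^4)

Step 2 incorrectly states that (a^b)^c = a^(b^c). The correct rule is (a^b)^c = a^(b×c). The actual value is (2^2)^4 = 2^8 = 256, not 2^16 = 65536.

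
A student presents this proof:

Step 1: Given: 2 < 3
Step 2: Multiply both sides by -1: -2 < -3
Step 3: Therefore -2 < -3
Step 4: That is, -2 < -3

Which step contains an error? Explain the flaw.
Step 2: Multiply both sides by -1: -2 < -3

Step 2 multiplies both sides by -1 but fails to reverse the inequality sign. When multiplying (or dividing) an inequality by a negative number, the direction must be reversed. Since 2 < 3, we should get -2 > -3, i.e., -2 > -3.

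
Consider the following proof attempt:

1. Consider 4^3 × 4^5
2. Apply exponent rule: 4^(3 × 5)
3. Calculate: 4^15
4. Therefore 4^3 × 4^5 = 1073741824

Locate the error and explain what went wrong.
Step 2: Apply exponent rule: 4^(3 × 5)

Step 2 incorrectly states that a^b × a^c = a^(b×c). The correct rule is a^b × a^c = a^(b+c). The actual value is 4^3 × 4^5 = 4^8 = 65536, not 4^15 = 1073741824.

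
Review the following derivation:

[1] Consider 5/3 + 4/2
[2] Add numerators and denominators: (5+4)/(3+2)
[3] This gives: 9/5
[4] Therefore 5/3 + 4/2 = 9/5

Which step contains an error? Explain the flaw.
Step 2: Add numerators and denominators: (5+4)/(3+2)

Step 2 incorrectly adds fractions by separately adding numerators and denominators. This is wrong. The correct method requires a common denominator: 5/3 + 4/2 = (5×2 + 4×3)/(3×2) = 22/6 = 11/3. The method used gives 9/5, which is different.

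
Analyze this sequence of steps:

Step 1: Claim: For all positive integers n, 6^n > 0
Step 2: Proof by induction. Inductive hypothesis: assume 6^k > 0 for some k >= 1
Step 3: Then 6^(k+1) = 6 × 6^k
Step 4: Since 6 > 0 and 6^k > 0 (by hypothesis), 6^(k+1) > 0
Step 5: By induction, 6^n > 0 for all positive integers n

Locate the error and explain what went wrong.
Step 5: By induction, 6^n > 0 for all positive integers n

Step 5 concludes the proof by induction, but no base case was ever established. A valid induction proof requires: (1) a base case proving 6^1 > 0, and (2) an inductive step showing IF 6^k > 0 THEN 6^(k+1) > 0. Steps 2-4 correctly establish the inductive step, but without the base case the conclusion in step 5 does not follow.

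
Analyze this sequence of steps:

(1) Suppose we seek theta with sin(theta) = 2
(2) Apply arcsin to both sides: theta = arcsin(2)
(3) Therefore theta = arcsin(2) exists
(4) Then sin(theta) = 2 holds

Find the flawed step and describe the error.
Step 2: Apply arcsin to both sides: theta = arcsin(2)

Step 2 applies arcsin to 2. However, arcsin(x) is only defined for x in [-1, 1] because sin(theta) can only produce values in that range. Since |2| > 1, arcsin(2) is undefined. There is no angle whose sine equals 2.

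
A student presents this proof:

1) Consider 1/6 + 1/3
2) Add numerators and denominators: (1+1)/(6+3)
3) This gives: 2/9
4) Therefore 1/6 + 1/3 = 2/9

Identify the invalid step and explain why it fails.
Step 2: Add numerators and denominators: (1+1)/(6+3)

Step 2 incorrectly adds fractions by separately adding numerators and denominators. This is wrong. The correct method requires a common denominator: 1/6 + 1/3 = (1×3 + 1×6)/(6×3) = 9/18 = 1/2. The method used gives 2/9, which is different.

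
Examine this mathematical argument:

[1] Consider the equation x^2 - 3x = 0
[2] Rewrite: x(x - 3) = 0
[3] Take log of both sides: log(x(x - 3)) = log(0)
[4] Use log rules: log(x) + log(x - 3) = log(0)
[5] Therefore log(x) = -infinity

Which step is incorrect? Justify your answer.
Step 3: Take log of both sides: log(x(x - 3)) = log(0)

Step 3 takes the logarithm of both sides, resulting in log(0) on the right side. The logarithm is only defined for positive numbers; log(0) is undefined (approaches negative infinity). This operation is invalid.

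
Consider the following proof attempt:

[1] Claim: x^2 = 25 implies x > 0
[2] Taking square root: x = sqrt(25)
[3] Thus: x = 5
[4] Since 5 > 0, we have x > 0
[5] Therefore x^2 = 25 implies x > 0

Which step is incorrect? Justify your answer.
Step 2: Taking square root: x = sqrt(25)

Step 2 takes the square root and assumes the positive root only. The equation x^2 = 25 actually has two solutions: x = 5 and x = -5. The proof silently assumes x > 0 without justification, then uses this assumption to conclude x > 0, which is circular. The counterexample x = -5 shows the claim is false.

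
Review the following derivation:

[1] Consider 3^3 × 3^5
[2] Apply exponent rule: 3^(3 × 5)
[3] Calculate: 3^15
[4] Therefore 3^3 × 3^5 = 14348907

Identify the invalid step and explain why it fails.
Step 2: Apply exponent rule: 3^(3 × 5)

Step 2 incorrectly states that a^b × a^c = a^(b×c). The correct rule is a^b × a^c = a^(b+c). The actual value is 3^3 × 3^5 = 3^8 = 6561, not 3^15 = 14348907.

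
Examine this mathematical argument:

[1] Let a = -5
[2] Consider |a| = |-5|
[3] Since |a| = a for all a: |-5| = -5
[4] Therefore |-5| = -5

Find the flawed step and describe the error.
Step 3: Since |a| = a for all a: |-5| = -5

Step 3 incorrectly states that |a| = a for all a. The correct definition is |a| = a when a >= 0, and |a| = -a when a < 0. Since -5 < 0, we have |-5| = -(-5) = 5, not -5.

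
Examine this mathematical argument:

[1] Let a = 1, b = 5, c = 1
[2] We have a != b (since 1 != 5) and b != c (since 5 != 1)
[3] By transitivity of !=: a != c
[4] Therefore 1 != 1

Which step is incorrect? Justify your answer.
Step 3: By transitivity of !=: a != c

Step 3 incorrectly applies transitivity to the '!=' relation. Transitivity states: if a R b and b R c, then a R c. However, '!=' is not transitive. Counterexample: 1 != 5 and 5 != 1, but 1 = 1 (both equal 1). Transitivity holds for relations like <, <=, =, but not for !=.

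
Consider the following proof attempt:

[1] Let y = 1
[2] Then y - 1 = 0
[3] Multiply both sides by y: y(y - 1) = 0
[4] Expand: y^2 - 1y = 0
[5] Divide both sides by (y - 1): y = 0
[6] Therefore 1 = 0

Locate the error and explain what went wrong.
Step 5: Divide both sides by (y - 1): y = 0

Step 5 divides both sides by (y - 1). However, since y = 1, we have (y - 1) = 0. Division by zero is undefined, making this step invalid.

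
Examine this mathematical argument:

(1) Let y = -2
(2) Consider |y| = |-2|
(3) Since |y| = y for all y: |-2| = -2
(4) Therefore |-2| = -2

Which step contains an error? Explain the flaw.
Step 3: Since |y| = y for all y: |-2| = -2

Step 3 incorrectly states that |y| = y for all y. The correct definition is |y| = y when y >= 0, and |y| = -y when y < 0. Since -2 < 0, we have |-2| = -(-2) = 2, not -2.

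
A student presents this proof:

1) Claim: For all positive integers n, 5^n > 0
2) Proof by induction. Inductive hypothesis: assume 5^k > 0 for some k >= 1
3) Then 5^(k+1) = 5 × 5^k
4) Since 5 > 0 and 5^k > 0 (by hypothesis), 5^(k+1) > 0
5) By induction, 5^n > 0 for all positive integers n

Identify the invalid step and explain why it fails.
Step 5: By induction, 5^n > 0 for all positive integers n

Step 5 concludes the proof by induction, but no base case was ever established. A valid induction proof requires: (1) a base case proving 5^1 > 0, and (2) an inductive step showing IF 5^k > 0 THEN 5^(k+1) > 0. Steps 2-4 correctly establish the inductive step, but without the base case the conclusion in step 5 does not follow.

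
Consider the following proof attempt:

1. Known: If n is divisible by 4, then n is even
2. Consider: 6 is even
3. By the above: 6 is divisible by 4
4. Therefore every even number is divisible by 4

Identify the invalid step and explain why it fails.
Step 3: By the above: 6 is divisible by 4

Step 3 commits the fallacy of affirming the consequent. The known fact 'divisible by 4 → even' does NOT imply 'even → divisible by 4'. That would be the converse, which is false. For example, 6 is even but 6 ÷ 4 = 1.50, which is not an integer.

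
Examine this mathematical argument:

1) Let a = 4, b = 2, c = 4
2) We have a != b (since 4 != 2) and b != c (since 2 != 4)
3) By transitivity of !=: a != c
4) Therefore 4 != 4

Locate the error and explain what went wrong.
Step 3: By transitivity of !=: a != c

Step 3 incorrectly applies transitivity to the '!=' relation. Transitivity states: if a R b and b R c, then a R c. However, '!=' is not transitive. Counterexample: 4 != 2 and 2 != 4, but 4 = 4 (both equal 4). Transitivity holds for relations like <, <=, =, but not for !=.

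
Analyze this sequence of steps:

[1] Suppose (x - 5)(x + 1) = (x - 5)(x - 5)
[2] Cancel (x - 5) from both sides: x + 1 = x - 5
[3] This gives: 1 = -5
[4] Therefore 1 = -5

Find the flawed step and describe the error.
Step 2: Cancel (x - 5) from both sides: x + 1 = x - 5

Step 2 cancels (x - 5) from both sides. This is only valid if (x - 5) ≠ 0, i.e., x ≠ 5. When x = 5, both sides equal zero regardless of the other factors. The correct approach requires considering x = 5 as a separate case.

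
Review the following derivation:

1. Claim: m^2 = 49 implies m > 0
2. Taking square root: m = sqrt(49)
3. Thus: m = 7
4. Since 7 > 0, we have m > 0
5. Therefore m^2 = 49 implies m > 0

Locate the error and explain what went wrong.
Step 2: Taking square root: m = sqrt(49)

Step 2 takes the square root and assumes the positive root only. The equation m^2 = 49 actually has two solutions: m = 7 and m = -7. The proof silently assumes m > 0 without justification, then uses this assumption to conclude m > 0, which is circular. The counterexample m = -7 shows the claim is false.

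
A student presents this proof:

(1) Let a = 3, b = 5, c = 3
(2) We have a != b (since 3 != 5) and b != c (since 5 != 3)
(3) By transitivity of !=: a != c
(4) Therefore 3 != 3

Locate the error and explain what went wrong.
Step 3: By transitivity of !=: a != c

Step 3 incorrectly applies transitivity to the '!=' relation. Transitivity states: if a R b and b R c, then a R c. However, '!=' is not transitive. Counterexample: 3 != 5 and 5 != 3, but 3 = 3 (both equal 3). Transitivity holds for relations like <, <=, =, but not for !=.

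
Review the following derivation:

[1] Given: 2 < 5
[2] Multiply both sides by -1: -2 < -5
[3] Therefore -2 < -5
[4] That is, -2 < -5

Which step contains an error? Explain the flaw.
Step 2: Multiply both sides by -1: -2 < -5

Step 2 multiplies both sides by -1 but fails to reverse the inequality sign. When multiplying (or dividing) an inequality by a negative number, the direction must be reversed. Since 2 < 5, we should get -2 > -5, i.e., -2 > -5.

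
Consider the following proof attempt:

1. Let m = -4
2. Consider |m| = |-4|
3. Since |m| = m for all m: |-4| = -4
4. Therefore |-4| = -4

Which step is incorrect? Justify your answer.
Step 3: Since |m| = m for all m: |-4| = -4

Step 3 incorrectly states that |m| = m for all m. The correct definition is |m| = m when m >= 0, and |m| = -m when m < 0. Since -4 < 0, we have |-4| = -(-4) = 4, not -4.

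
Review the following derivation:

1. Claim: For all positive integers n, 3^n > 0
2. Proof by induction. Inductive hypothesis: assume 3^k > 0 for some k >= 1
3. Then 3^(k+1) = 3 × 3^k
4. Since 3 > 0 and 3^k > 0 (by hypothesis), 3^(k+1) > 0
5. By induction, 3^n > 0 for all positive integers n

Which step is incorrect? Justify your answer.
Step 5: By induction, 3^n > 0 for all positive integers n

Step 5 concludes the proof by induction, but no base case was ever established. A valid induction proof requires: (1) a base case proving 3^1 > 0, and (2) an inductive step showing IF 3^k > 0 THEN 3^(k+1) > 0. Steps 2-4 correctly establish the inductive step, but without the base case the conclusion in step 5 does not follow.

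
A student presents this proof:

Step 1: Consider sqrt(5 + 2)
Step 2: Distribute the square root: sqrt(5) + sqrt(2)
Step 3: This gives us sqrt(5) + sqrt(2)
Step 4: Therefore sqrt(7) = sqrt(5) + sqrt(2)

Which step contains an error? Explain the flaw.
Step 2: Distribute the square root: sqrt(5) + sqrt(2)

Step 2 incorrectly 'distributes' the square root over addition. The square root function does not distribute: sqrt(a + b) ≠ sqrt(a) + sqrt(b). In fact, sqrt(5 + 2) = sqrt(7) ≈ 2.6458, while sqrt(5) + sqrt(2) ≈ 3.6503.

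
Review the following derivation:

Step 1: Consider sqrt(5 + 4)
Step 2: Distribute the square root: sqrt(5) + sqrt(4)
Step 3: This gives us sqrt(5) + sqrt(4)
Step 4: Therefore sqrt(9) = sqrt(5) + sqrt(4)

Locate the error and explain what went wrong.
Step 2: Distribute the square root: sqrt(5) + sqrt(4)

Step 2 incorrectly 'distributes' the square root over addition. The square root function does not distribute: sqrt(a + b) ≠ sqrt(a) + sqrt(b). In fact, sqrt(5 + 4) = sqrt(9) ≈ 3.0000, while sqrt(5) + sqrt(4) ≈ 4.2361.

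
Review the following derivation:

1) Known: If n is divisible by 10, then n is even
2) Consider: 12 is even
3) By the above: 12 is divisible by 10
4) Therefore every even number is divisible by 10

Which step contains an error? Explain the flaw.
Step 3: By the above: 12 is divisible by 10

Step 3 commits the fallacy of affirming the consequent. The known fact 'divisible by 10 → even' does NOT imply 'even → divisible by 10'. That would be the converse, which is false. For example, 12 is even but 12 ÷ 10 = 1.20, which is not an integer.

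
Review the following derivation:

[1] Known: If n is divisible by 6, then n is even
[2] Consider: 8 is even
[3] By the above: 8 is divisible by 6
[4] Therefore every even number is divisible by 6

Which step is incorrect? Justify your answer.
Step 3: By the above: 8 is divisible by 6

Step 3 commits the fallacy of affirming the consequent. The known fact 'divisible by 6 → even' does NOT imply 'even → divisible by 6'. That would be the converse, which is false. For example, 8 is even but 8 ÷ 6 = 1.33, which is not an integer.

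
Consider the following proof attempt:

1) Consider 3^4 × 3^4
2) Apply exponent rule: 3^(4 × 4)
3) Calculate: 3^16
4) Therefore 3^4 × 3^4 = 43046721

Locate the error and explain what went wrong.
Step 2: Apply exponent rule: 3^(4 × 4)

Step 2 incorrectly states that a^b × a^c = a^(b×c). The correct rule is a^b × a^c = a^(b+c). The actual value is 3^4 × 3^4 = 3^8 = 6561, not 3^16 = 43046721.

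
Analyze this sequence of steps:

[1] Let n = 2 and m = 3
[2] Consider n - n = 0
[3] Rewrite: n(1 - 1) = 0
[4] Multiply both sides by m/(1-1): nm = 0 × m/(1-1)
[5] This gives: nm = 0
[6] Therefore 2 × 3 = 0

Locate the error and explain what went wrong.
Step 4: Multiply both sides by m/(1-1): nm = 0 × m/(1-1)

Step 4 multiplies both sides by m/(1-1). However, 1-1 = 0, so this is multiplication by m/0, which is undefined. We cannot multiply by an undefined expression.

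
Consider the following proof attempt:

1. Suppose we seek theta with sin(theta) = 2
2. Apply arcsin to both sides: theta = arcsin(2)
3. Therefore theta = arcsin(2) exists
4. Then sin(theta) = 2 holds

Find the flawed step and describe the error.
Step 2: Apply arcsin to both sides: theta = arcsin(2)

Step 2 applies arcsin to 2. However, arcsin(x) is only defined for x in [-1, 1] because sin(theta) can only produce values in that range. Since |2| > 1, arcsin(2) is undefined. There is no angle whose sine equals 2.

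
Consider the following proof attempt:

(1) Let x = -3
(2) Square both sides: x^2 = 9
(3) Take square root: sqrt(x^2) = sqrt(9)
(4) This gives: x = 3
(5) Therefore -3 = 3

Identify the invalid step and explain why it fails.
Step 4: This gives: x = 3

Step 4 incorrectly states that sqrt(x^2) = x. The correct identity is sqrt(x^2) = |x|. Since x = -3 < 0, we have sqrt(x^2) = |-3| = 3, not x = -3.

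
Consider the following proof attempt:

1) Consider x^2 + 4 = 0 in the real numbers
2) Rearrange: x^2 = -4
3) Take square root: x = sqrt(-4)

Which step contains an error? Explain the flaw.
Step 3: Take square root: x = sqrt(-4)

Step 3 takes the square root of -4, which is negative. In the real number system, the square root of a negative number is undefined. The equation x^2 + 4 = 0 has no real solutions. Square roots of negative numbers only exist in the complex numbers.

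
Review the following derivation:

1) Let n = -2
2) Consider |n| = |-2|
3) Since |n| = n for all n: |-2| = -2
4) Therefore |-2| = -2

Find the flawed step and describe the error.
Step 3: Since |n| = n for all n: |-2| = -2

Step 3 incorrectly states that |n| = n for all n. The correct definition is |n| = n when n >= 0, and |n| = -n when n < 0. Since -2 < 0, we have |-2| = -(-2) = 2, not -2.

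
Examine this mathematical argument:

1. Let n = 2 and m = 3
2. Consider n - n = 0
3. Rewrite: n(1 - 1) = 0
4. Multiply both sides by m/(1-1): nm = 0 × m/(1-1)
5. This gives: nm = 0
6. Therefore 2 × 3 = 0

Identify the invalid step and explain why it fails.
Step 4: Multiply both sides by m/(1-1): nm = 0 × m/(1-1)

Step 4 multiplies both sides by m/(1-1). However, 1-1 = 0, so this is multiplication by m/0, which is undefined. We cannot multiply by an undefined expression.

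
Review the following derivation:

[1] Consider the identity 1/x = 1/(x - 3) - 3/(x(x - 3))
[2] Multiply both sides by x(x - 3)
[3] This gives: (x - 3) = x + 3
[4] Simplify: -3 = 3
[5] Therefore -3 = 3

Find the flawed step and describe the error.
Step 3: This gives: (x - 3) = x + 3

Step 3 makes a sign error when clearing denominators. Multiplying -3/(x(x - 3)) by x(x - 3) gives -3, not +3. The correct result is (x - 3) = x - 3, which is trivially true, not (x - 3) = x + 3. (Step 1 is a valid identity: 1/(x - 3) - 3/(x(x - 3)) = (x - 3)/(x(x - 3)) = 1/x.)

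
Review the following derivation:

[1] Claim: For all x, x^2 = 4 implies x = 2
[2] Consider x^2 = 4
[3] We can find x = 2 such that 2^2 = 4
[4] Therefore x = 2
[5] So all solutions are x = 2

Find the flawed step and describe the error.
Step 4: Therefore x = 2

Step 4 incorrectly concludes that x = 2 is the only solution. The proof shows that x = 2 is A solution (existence), but does not show it is the ONLY solution (uniqueness). In fact, x = -2 is also a solution since (-2)^2 = 4. Finding one solution doesn't prove there are no others.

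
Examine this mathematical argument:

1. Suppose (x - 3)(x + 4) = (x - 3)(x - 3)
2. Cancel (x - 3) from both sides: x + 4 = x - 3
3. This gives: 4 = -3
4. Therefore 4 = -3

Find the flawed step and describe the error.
Step 2: Cancel (x - 3) from both sides: x + 4 = x - 3

Step 2 cancels (x - 3) from both sides. This is only valid if (x - 3) ≠ 0, i.e., x ≠ 3. When x = 3, both sides equal zero regardless of the other factors. The correct approach requires considering x = 3 as a separate case.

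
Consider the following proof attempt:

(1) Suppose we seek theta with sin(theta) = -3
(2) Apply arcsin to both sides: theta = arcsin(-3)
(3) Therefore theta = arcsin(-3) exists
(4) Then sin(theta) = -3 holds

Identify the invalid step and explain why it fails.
Step 2: Apply arcsin to both sides: theta = arcsin(-3)

Step 2 applies arcsin to -3. However, arcsin(x) is only defined for x in [-1, 1] because sin(theta) can only produce values in that range. Since |-3| > 1, arcsin(-3) is undefined. There is no angle whose sine equals -3.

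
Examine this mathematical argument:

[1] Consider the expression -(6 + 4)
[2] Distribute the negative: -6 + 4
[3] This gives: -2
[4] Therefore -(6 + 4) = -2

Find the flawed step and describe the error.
Step 2: Distribute the negative: -6 + 4

Step 2 incorrectly distributes the negative sign. The correct distribution is -(6 + 4) = -6 - 4 = -10. The negative must be applied to both terms, not just the first. The error treats -(6 + 4) as -6 + 4, which equals -2 instead of -10.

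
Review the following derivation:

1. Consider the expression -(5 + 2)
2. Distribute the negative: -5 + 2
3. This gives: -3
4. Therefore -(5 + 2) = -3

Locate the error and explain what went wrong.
Step 2: Distribute the negative: -5 + 2

Step 2 incorrectly distributes the negative sign. The correct distribution is -(5 + 2) = -5 - 2 = -7. The negative must be applied to both terms, not just the first. The error treats -(5 + 2) as -5 + 2, which equals -3 instead of -7.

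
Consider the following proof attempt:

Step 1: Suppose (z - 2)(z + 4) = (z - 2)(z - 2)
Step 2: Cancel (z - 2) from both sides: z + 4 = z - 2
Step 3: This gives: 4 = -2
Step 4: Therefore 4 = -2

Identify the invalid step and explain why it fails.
Step 2: Cancel (z - 2) from both sides: z + 4 = z - 2

Step 2 cancels (z - 2) from both sides. This is only valid if (z - 2) ≠ 0, i.e., z ≠ 2. When z = 2, both sides equal zero regardless of the other factors. The correct approach requires considering z = 2 as a separate case.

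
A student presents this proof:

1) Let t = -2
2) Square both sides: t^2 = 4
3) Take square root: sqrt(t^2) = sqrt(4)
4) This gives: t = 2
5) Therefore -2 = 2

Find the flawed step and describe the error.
Step 4: This gives: t = 2

Step 4 incorrectly states that sqrt(t^2) = t. The correct identity is sqrt(t^2) = |t|. Since t = -2 < 0, we have sqrt(t^2) = |-2| = 2, not t = -2.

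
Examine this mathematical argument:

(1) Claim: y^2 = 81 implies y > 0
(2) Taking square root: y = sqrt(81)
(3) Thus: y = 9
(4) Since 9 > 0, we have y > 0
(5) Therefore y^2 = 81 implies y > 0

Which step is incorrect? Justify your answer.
Step 2: Taking square root: y = sqrt(81)

Step 2 takes the square root and assumes the positive root only. The equation y^2 = 81 actually has two solutions: y = 9 and y = -9. The proof silently assumes y > 0 without justification, then uses this assumption to conclude y > 0, which is circular. The counterexample y = -9 shows the claim is false.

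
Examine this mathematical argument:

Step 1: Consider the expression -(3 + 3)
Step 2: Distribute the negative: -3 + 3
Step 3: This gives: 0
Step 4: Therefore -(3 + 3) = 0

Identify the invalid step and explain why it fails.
Step 2: Distribute the negative: -3 + 3

Step 2 incorrectly distributes the negative sign. The correct distribution is -(3 + 3) = -3 - 3 = -6. The negative must be applied to both terms, not just the first. The error treats -(3 + 3) as -3 + 3, which equals 0 instead of -6.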